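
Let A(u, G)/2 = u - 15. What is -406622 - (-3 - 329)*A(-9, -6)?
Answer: -422558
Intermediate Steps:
A(u, G) = -30 + 2*u (A(u, G) = 2*(u - 15) = 2*(-15 + u) = -30 + 2*u)
-406622 - (-3 - 329)*A(-9, -6) = -406622 - (-3 - 329)*(-30 + 2*(-9)) = -406622 - (-332)*(-30 - 18) = -406622 - (-332)*(-48) = -406622 - 1*15936 = -406622 - 15936 = -422558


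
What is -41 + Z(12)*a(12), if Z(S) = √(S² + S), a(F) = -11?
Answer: -41 - 22*√39 ≈ -178.39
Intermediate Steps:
Z(S) = √(S + S²)
-41 + Z(12)*a(12) = -41 + √(12*(1 + 12))*(-11) = -41 + √(12*13)*(-11) = -41 + √156*(-11) = -41 + (2*√39)*(-11) = -41 - 22*√39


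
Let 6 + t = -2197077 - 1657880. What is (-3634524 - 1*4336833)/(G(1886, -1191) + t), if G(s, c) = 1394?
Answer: 2657119/1284523 ≈ 2.0686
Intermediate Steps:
t = -3854963 (t = -6 + (-2197077 - 1657880) = -6 - 3854957 = -3854963)
(-3634524 - 1*4336833)/(G(1886, -1191) + t) = (-3634524 - 1*4336833)/(1394 - 3854963) = (-3634524 - 4336833)/(-3853569) = -7971357*(-1/3853569) = 2657119/1284523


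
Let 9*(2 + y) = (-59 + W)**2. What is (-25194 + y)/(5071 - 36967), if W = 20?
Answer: 25027/31896 ≈ 0.78464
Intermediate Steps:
y = 167 (y = -2 + (-59 + 20)**2/9 = -2 + (1/9)*(-39)**2 = -2 + (1/9)*1521 = -2 + 169 = 167)
(-25194 + y)/(5071 - 36967) = (-25194 + 167)/(5071 - 36967) = -25027/(-31896) = -25027*(-1/31896) = 25027/31896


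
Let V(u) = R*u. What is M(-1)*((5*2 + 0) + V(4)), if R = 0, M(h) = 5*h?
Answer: -50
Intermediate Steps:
V(u) = 0 (V(u) = 0*u = 0)
M(-1)*((5*2 + 0) + V(4)) = (5*(-1))*((5*2 + 0) + 0) = -5*((10 + 0) + 0) = -5*(10 + 0) = -5*10 = -50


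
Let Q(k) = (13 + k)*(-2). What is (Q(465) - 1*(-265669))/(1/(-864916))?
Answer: -228954509108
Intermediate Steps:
Q(k) = -26 - 2*k
(Q(465) - 1*(-265669))/(1/(-864916)) = ((-26 - 2*465) - 1*(-265669))/(1/(-864916)) = ((-26 - 930) + 265669)/(-1/864916) = (-956 + 265669)*(-864916) = 264713*(-864916) = -228954509108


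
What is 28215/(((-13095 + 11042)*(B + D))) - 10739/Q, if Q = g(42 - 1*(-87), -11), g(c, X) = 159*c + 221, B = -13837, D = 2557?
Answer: -4135118173/8001805648 ≈ -0.51677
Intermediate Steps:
g(c, X) = 221 + 159*c
Q = 20732 (Q = 221 + 159*(42 - 1*(-87)) = 221 + 159*(42 + 87) = 221 + 159*129 = 221 + 20511 = 20732)
28215/(((-13095 + 11042)*(B + D))) - 10739/Q = 28215/(((-13095 + 11042)*(-13837 + 2557))) - 10739/20732 = 28215/((-2053*(-11280))) - 10739*1/20732 = 28215/23157840 - 10739/20732 = 28215*(1/23157840) - 10739/20732 = 1881/1543856 - 10739/20732 = -4135118173/8001805648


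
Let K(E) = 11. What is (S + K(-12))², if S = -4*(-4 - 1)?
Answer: 961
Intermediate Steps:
S = 20 (S = -4*(-5) = 20)
(S + K(-12))² = (20 + 11)² = 31² = 961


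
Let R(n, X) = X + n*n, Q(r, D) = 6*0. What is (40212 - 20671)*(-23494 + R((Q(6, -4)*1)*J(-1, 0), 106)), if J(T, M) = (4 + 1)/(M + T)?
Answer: -457024908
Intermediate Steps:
Q(r, D) = 0
J(T, M) = 5/(M + T)
R(n, X) = X + n²
(40212 - 20671)*(-23494 + R((Q(6, -4)*1)*J(-1, 0), 106)) = (40212 - 20671)*(-23494 + (106 + ((0*1)*(5/(0 - 1)))²)) = 19541*(-23494 + (106 + (0*(5/(-1)))²)) = 19541*(-23494 + (106 + (0*(5*(-1)))²)) = 19541*(-23494 + (106 + (0*(-5))²)) = 19541*(-23494 + (106 + 0²)) = 19541*(-23494 + (106 + 0)) = 19541*(-23494 + 106) = 19541*(-23388) = -457024908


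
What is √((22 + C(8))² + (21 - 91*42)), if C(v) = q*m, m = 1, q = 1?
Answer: 2*I*√818 ≈ 57.201*I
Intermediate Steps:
C(v) = 1 (C(v) = 1*1 = 1)
√((22 + C(8))² + (21 - 91*42)) = √((22 + 1)² + (21 - 91*42)) = √(23² + (21 - 3822)) = √(529 - 3801) = √(-3272) = 2*I*√818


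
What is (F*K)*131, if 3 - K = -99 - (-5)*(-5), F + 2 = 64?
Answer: 1031494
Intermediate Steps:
F = 62 (F = -2 + 64 = 62)
K = 127 (K = 3 - (-99 - (-5)*(-5)) = 3 - (-99 - 1*25) = 3 - (-99 - 25) = 3 - 1*(-124) = 3 + 124 = 127)
(F*K)*131 = (62*127)*131 = 7874*131 = 1031494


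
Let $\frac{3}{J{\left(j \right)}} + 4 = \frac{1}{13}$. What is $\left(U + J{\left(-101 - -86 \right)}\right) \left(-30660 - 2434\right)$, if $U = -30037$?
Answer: $\frac{16899186348}{17} \approx 9.9407 \cdot 10^{8}$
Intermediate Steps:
$J{\left(j \right)} = - \frac{13}{17}$ ($J{\left(j \right)} = \frac{3}{-4 + \frac{1}{13}} = \frac{3}{- \frac{51}{13}} = 3 \left(- \frac{13}{51}\right) = - \frac{13}{17}$)
$\left(U + J{\left(-101 - -86 \right)}\right) \left(-30660 - 2434\right) = \left(-30037 - \frac{13}{17}\right) \left(-30660 - 2434\right) = \left(- \frac{510642}{17}\right) \left(-33094\right) = \frac{16899186348}{17}$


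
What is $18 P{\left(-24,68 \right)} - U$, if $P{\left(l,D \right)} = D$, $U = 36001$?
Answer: $-34777$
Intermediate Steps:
$18 P{\left(-24,68 \right)} - U = 18 \cdot 68 - 36001 = 1224 - 36001 = -34777$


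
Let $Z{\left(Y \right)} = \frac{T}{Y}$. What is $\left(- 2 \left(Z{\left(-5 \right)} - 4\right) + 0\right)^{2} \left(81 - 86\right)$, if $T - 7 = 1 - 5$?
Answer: $- \frac{2116}{5} \approx -423.2$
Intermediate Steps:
$T = 3$ ($T = 7 + \left(1 - 5\right) = 7 - 4 = 3$)
$Z{\left(Y \right)} = \frac{3}{Y}$
$\left(- 2 \left(Z{\left(-5 \right)} - 4\right) + 0\right)^{2} \left(81 - 86\right) = \left(- 2 \left(\frac{3}{-5} - 4\right) + 0\right)^{2} \left(81 - 86\right) = \left(- 2 \left(3 \left(- \frac{1}{5}\right) - 4\right) + 0\right)^{2} \left(-5\right) = \left(- 2 \left(- \frac{3}{5} - 4\right) + 0\right)^{2} \left(-5\right) = \left(\left(-2\right) \left(- \frac{23}{5}\right) + 0\right)^{2} \left(-5\right) = \left(\frac{46}{5} + 0\right)^{2} \left(-5\right) = \left(\frac{46}{5}\right)^{2} \left(-5\right) = \frac{2116}{25} \left(-5\right) = - \frac{2116}{5}$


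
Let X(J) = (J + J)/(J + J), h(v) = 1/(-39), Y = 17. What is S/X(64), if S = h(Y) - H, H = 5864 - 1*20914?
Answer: 586949/39 ≈ 15050.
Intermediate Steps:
h(v) = -1/39
X(J) = 1 (X(J) = (2*J)/((2*J)) = (2*J)*(1/(2*J)) = 1)
H = -15050 (H = 5864 - 20914 = -15050)
S = 586949/39 (S = -1/39 - 1*(-15050) = -1/39 + 15050 = 586949/39 ≈ 15050.)
S/X(64) = (586949/39)/1 = (586949/39)*1 = 586949/39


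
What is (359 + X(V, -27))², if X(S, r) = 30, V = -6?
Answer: 151321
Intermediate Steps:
(359 + X(V, -27))² = (359 + 30)² = 389² = 151321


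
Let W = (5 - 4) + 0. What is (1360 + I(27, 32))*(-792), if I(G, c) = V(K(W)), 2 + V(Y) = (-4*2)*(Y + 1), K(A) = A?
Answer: -1062864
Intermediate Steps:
W = 1 (W = 1 + 0 = 1)
V(Y) = -10 - 8*Y (V(Y) = -2 + (-4*2)*(Y + 1) = -2 - 8*(1 + Y) = -2 + (-8 - 8*Y) = -10 - 8*Y)
I(G, c) = -18 (I(G, c) = -10 - 8*1 = -10 - 8 = -18)
(1360 + I(27, 32))*(-792) = (1360 - 18)*(-792) = 1342*(-792) = -1062864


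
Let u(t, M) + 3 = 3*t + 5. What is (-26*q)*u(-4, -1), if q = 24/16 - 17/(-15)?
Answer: 2054/3 ≈ 684.67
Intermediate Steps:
u(t, M) = 2 + 3*t (u(t, M) = -3 + (3*t + 5) = -3 + (5 + 3*t) = 2 + 3*t)
q = 79/30 (q = 24*(1/16) - 17*(-1/15) = 3/2 + 17/15 = 79/30 ≈ 2.6333)
(-26*q)*u(-4, -1) = (-26*79/30)*(2 + 3*(-4)) = -1027*(2 - 12)/15 = -1027/15*(-10) = 2054/3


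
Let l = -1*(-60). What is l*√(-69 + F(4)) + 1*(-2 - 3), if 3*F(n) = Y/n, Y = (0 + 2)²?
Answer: -5 + 20*I*√618 ≈ -5.0 + 497.19*I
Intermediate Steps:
l = 60
Y = 4 (Y = 2² = 4)
F(n) = 4/(3*n) (F(n) = (4/n)/3 = 4/(3*n))
l*√(-69 + F(4)) + 1*(-2 - 3) = 60*√(-69 + (4/3)/4) + 1*(-2 - 3) = 60*√(-69 + (4/3)*(¼)) + 1*(-5) = 60*√(-69 + ⅓) - 5 = 60*√(-206/3) - 5 = 60*(I*√618/3) - 5 = 20*I*√618 - 5 = -5 + 20*I*√618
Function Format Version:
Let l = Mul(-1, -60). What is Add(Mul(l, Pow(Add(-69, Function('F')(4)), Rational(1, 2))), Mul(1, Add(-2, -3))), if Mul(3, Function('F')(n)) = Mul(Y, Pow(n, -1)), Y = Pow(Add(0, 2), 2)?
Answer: Add(-5, Mul(20, I, Pow(618, Rational(1, 2)))) ≈ Add(-5.0000, Mul(497.19, I))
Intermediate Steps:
l = 60
Y = 4 (Y = Pow(2, 2) = 4)
Function('F')(n) = Mul(Rational(4, 3), Pow(n, -1)) (Function('F')(n) = Mul(Rational(1, 3), Mul(4, Pow(n, -1))) = Mul(Rational(4, 3), Pow(n, -1)))
Add(Mul(l, Pow(Add(-69, Function('F')(4)), Rational(1, 2))), Mul(1, Add(-2, -3))) = Add(Mul(60, Pow(Add(-69, Mul(Rational(4, 3), Pow(4, -1))), Rational(1, 2))), Mul(1, Add(-2, -3))) = Add(Mul(60, Pow(Add(-69, Mul(Rational(4, 3), Rational(1, 4))), Rational(1, 2))), Mul(1, -5)) = Add(Mul(60, Pow(Add(-69, Rational(1, 3)), Rational(1, 2))), -5) = Add(Mul(60, Pow(Rational(-206, 3), Rational(1, 2))), -5) = Add(Mul(60, Mul(Rational(1, 3), I, Pow(618, Rational(1, 2)))), -5) = Add(Mul(20, I, Pow(618, Rational(1, 2))), -5) = Add(-5, Mul(20, I, Pow(618, Rational(1, 2))))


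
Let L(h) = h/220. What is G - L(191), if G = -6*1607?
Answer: -2121431/220 ≈ -9642.9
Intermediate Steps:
L(h) = h/220 (L(h) = h*(1/220) = h/220)
G = -9642
G - L(191) = -9642 - 191/220 = -2121431/220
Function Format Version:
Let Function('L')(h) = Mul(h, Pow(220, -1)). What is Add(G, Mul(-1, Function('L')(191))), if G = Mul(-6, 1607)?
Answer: Rational(-2121431, 220) ≈ -9642.9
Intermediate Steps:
Function('L')(h) = Mul(Rational(1, 220), h) (Function('L')(h) = Mul(h, Rational(1, 220)) = Mul(Rational(1, 220), h))
G = -9642
Add(G, Mul(-1, Function('L')(191))) = Add(-9642, Mul(-1, Mul(Rational(1, 220), 191))) = Add(-9642, Mul(-1, Rational(191, 220))) = Add(-9642, Rational(-191, 220)) = Rational(-2121431, 220)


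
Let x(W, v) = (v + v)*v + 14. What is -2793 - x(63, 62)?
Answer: -10495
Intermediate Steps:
x(W, v) = 14 + 2*v² (x(W, v) = (2*v)*v + 14 = 2*v² + 14 = 14 + 2*v²)
-2793 - x(63, 62) = -2793 - (14 + 2*62²) = -2793 - (14 + 2*3844) = -2793 - (14 + 7688) = -2793 - 1*7702 = -2793 - 7702 = -10495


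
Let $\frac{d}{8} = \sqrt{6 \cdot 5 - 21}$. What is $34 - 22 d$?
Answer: $-494$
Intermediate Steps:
$d = 24$ ($d = 8 \sqrt{6 \cdot 5 - 21} = 8 \sqrt{30 - 21} = 8 \sqrt{9} = 8 \cdot 3 = 24$)
$34 - 22 d = 34 - 528 = -494$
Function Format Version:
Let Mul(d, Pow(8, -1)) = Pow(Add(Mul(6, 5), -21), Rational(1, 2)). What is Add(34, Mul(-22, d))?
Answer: -494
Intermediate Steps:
d = 24 (d = Mul(8, Pow(Add(Mul(6, 5), -21), Rational(1, 2))) = Mul(8, Pow(Add(30, -21), Rational(1, 2))) = Mul(8, Pow(9, Rational(1, 2))) = Mul(8, 3) = 24)
Add(34, Mul(-22, d)) = Add(34, Mul(-22, 24)) = Add(34, -528) = -494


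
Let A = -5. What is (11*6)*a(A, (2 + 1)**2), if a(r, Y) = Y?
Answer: 594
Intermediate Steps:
(11*6)*a(A, (2 + 1)**2) = (11*6)*(2 + 1)**2 = 66*3**2 = 66*9 = 594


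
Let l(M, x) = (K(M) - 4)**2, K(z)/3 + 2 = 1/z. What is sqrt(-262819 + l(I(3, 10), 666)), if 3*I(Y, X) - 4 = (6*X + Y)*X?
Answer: 9*I*sqrt(1303723363)/634 ≈ 512.56*I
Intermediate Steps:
K(z) = -6 + 3/z
I(Y, X) = 4/3 + X*(Y + 6*X)/3 (I(Y, X) = 4/3 + ((6*X + Y)*X)/3 = 4/3 + ((Y + 6*X)*X)/3 = 4/3 + (X*(Y + 6*X))/3 = 4/3 + X*(Y + 6*X)/3)
l(M, x) = (-10 + 3/M)**2 (l(M, x) = ((-6 + 3/M) - 4)**2 = (-10 + 3/M)**2)
sqrt(-262819 + l(I(3, 10), 666)) = sqrt(-262819 + (-3 + 10*(4/3 + 2*10**2 + (1/3)*10*3))**2/(4/3 + 2*10**2 + (1/3)*10*3)**2) = sqrt(-262819 + (-3 + 10*(4/3 + 2*100 + 10))**2/(4/3 + 2*100 + 10)**2) = sqrt(-262819 + (-3 + 10*(4/3 + 200 + 10))**2/(4/3 + 200 + 10)**2) = sqrt(-262819 + (-3 + 10*(634/3))**2/(634/3)**2) = sqrt(-262819 + 9*(-3 + 6340/3)**2/401956) = sqrt(-262819 + 9*(6331/3)**2/401956) = sqrt(-262819 + (9/401956)*(40081561/9)) = sqrt(-262819 + 40081561/401956) = sqrt(-105601592403/401956) = 9*I*sqrt(1303723363)/634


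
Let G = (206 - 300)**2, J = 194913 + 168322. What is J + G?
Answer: 372071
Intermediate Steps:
J = 363235
G = 8836 (G = (-94)**2 = 8836)
J + G = 363235 + 8836 = 372071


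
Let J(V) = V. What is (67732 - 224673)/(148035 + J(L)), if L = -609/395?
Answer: -61991695/58473216 ≈ -1.0602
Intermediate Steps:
L = -609/395 (L = -609*1/395 = -609/395 ≈ -1.5418)
(67732 - 224673)/(148035 + J(L)) = (67732 - 224673)/(148035 - 609/395) = -156941/58473216/395 = -156941*395/58473216 = -61991695/58473216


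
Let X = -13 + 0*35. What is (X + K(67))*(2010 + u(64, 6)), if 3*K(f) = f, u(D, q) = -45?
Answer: 18340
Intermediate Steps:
X = -13 (X = -13 + 0 = -13)
K(f) = f/3
(X + K(67))*(2010 + u(64, 6)) = (-13 + (⅓)*67)*(2010 - 45) = (-13 + 67/3)*1965 = (28/3)*1965 = 18340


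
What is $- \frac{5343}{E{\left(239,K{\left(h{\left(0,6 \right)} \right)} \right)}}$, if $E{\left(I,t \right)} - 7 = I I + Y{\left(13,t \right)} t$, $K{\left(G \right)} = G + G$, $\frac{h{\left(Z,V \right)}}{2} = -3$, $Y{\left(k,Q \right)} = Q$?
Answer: $- \frac{5343}{57272} \approx -0.093292$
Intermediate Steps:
$h{\left(Z,V \right)} = -6$ ($h{\left(Z,V \right)} = 2 \left(-3\right) = -6$)
$K{\left(G \right)} = 2 G$
$E{\left(I,t \right)} = 7 + I^{2} + t^{2}$ ($E{\left(I,t \right)} = 7 + \left(I I + t t\right) = 7 + \left(I^{2} + t^{2}\right) = 7 + I^{2} + t^{2}$)
$- \frac{5343}{E{\left(239,K{\left(h{\left(0,6 \right)} \right)} \right)}} = - \frac{5343}{7 + 239^{2} + \left(2 \left(-6\right)\right)^{2}} = - \frac{5343}{7 + 57121 + \left(-12\right)^{2}} = - \frac{5343}{7 + 57121 + 144} = - \frac{5343}{57272}$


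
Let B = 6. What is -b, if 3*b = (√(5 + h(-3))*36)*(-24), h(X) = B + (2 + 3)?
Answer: 1152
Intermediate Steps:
h(X) = 11 (h(X) = 6 + (2 + 3) = 6 + 5 = 11)
b = -1152 (b = ((√(5 + 11)*36)*(-24))/3 = ((√16*36)*(-24))/3 = ((4*36)*(-24))/3 = (144*(-24))/3 = (⅓)*(-3456) = -1152)
-b = -1*(-1152) = 1152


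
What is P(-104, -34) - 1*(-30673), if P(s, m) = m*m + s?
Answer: 31725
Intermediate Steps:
P(s, m) = s + m² (P(s, m) = m² + s = s + m²)
P(-104, -34) - 1*(-30673) = (-104 + (-34)²) - 1*(-30673) = (-104 + 1156) + 30673 = 1052 + 30673 = 31725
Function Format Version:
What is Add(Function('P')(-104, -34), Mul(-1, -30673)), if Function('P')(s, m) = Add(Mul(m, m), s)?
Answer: 31725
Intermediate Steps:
Function('P')(s, m) = Add(s, Pow(m, 2)) (Function('P')(s, m) = Add(Pow(m, 2), s) = Add(s, Pow(m, 2)))
Add(Function('P')(-104, -34), Mul(-1, -30673)) = Add(Add(-104, Pow(-34, 2)), Mul(-1, -30673)) = Add(Add(-104, 1156), 30673) = Add(1052, 30673) = 31725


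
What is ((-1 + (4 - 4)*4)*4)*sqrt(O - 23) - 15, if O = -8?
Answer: -15 - 4*I*sqrt(31) ≈ -15.0 - 22.271*I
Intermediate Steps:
((-1 + (4 - 4)*4)*4)*sqrt(O - 23) - 15 = ((-1 + (4 - 4)*4)*4)*sqrt(-8 - 23) - 15 = ((-1 + 0*4)*4)*sqrt(-31) - 15 = ((-1 + 0)*4)*(I*sqrt(31)) - 15 = (-1*4)*(I*sqrt(31)) - 15 = -4*I*sqrt(31) - 15 = -15 - 4*I*sqrt(31)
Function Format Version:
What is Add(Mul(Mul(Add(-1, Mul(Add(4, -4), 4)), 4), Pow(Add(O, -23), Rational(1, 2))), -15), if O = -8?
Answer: Add(-15, Mul(-4, I, Pow(31, Rational(1, 2)))) ≈ Add(-15.000, Mul(-22.271, I))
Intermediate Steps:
Add(Mul(Mul(Add(-1, Mul(Add(4, -4), 4)), 4), Pow(Add(O, -23), Rational(1, 2))), -15) = Add(Mul(Mul(Add(-1, Mul(Add(4, -4), 4)), 4), Pow(Add(-8, -23), Rational(1, 2))), -15) = Add(Mul(Mul(Add(-1, Mul(0, 4)), 4), Pow(-31, Rational(1, 2))), -15) = Add(Mul(Mul(Add(-1, 0), 4), Mul(I, Pow(31, Rational(1, 2)))), -15) = Add(Mul(Mul(-1, 4), Mul(I, Pow(31, Rational(1, 2)))), -15) = Add(Mul(-4, Mul(I, Pow(31, Rational(1, 2)))), -15) = Add(Mul(-4, I, Pow(31, Rational(1, 2))), -15) = Add(-15, Mul(-4, I, Pow(31, Rational(1, 2))))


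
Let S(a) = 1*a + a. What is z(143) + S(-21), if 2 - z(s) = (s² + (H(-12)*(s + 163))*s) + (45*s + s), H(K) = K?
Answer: 498029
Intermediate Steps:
z(s) = 2 - s² - 46*s - s*(-1956 - 12*s) (z(s) = 2 - ((s² + (-12*(s + 163))*s) + (45*s + s)) = 2 - ((s² + (-12*(163 + s))*s) + 46*s) = 2 - ((s² + (-1956 - 12*s)*s) + 46*s) = 2 - ((s² + s*(-1956 - 12*s)) + 46*s) = 2 - (s² + 46*s + s*(-1956 - 12*s)) = 2 + (-s² - 46*s - s*(-1956 - 12*s)) = 2 - s² - 46*s - s*(-1956 - 12*s))
S(a) = 2*a (S(a) = a + a = 2*a)
z(143) + S(-21) = (2 + 11*143² + 1910*143) + 2*(-21) = (2 + 11*20449 + 273130) - 42 = (2 + 224939 + 273130) - 42 = 498071 - 42 = 498029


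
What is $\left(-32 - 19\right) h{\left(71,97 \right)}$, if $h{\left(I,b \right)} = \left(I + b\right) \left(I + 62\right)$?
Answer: $-1139544$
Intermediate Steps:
$h{\left(I,b \right)} = \left(62 + I\right) \left(I + b\right)$ ($h{\left(I,b \right)} = \left(I + b\right) \left(62 + I\right) = \left(62 + I\right) \left(I + b\right)$)
$\left(-32 - 19\right) h{\left(71,97 \right)} = \left(-32 - 19\right) \left(71^{2} + 62 \cdot 71 + 62 \cdot 97 + 71 \cdot 97\right) = \left(-32 - 19\right) \left(5041 + 4402 + 6014 + 6887\right) = \left(-51\right) 22344 = -1139544$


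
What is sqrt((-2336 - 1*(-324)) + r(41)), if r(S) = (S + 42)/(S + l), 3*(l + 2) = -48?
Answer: I*sqrt(1062439)/23 ≈ 44.815*I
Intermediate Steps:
l = -18 (l = -2 + (1/3)*(-48) = -2 - 16 = -18)
r(S) = (42 + S)/(-18 + S) (r(S) = (S + 42)/(S - 18) = (42 + S)/(-18 + S))
sqrt((-2336 - 1*(-324)) + r(41)) = sqrt((-2336 - 1*(-324)) + (42 + 41)/(-18 + 41)) = sqrt((-2336 + 324) + 83/23) = sqrt(-2012 + (1/23)*83) = sqrt(-2012 + 83/23) = sqrt(-46193/23) = I*sqrt(1062439)/23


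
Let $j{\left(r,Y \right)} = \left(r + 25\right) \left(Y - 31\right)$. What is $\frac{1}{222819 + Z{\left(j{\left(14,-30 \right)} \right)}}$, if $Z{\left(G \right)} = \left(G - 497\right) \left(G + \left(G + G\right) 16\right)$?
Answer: $\frac{1}{226008951} \approx 4.4246 \cdot 10^{-9}$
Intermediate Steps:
$j{\left(r,Y \right)} = \left(-31 + Y\right) \left(25 + r\right)$ ($j{\left(r,Y \right)} = \left(25 + r\right) \left(-31 + Y\right) = \left(-31 + Y\right) \left(25 + r\right)$)
$Z{\left(G \right)} = 33 G \left(-497 + G\right)$ ($Z{\left(G \right)} = \left(-497 + G\right) \left(G + 2 G 16\right) = \left(-497 + G\right) \left(G + 32 G\right) = \left(-497 + G\right) 33 G = 33 G \left(-497 + G\right)$)
$\frac{1}{222819 + Z{\left(j{\left(14,-30 \right)} \right)}} = \frac{1}{222819 + 33 \left(-775 - 434 + 25 \left(-30\right) - 420\right) \left(-497 - 2379\right)} = \frac{1}{222819 + 33 \left(-775 - 434 - 750 - 420\right) \left(-497 - 2379\right)} = \frac{1}{222819 + 33 \left(-2379\right) \left(-497 - 2379\right)} = \frac{1}{222819 + 33 \left(-2379\right) \left(-2876\right)} = \frac{1}{222819 + 225786132} = \frac{1}{226008951}$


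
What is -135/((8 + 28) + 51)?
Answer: -45/29 ≈ -1.5517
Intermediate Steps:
-135/((8 + 28) + 51) = -135/(36 + 51) = -135/87 = -135*1/87 = -45/29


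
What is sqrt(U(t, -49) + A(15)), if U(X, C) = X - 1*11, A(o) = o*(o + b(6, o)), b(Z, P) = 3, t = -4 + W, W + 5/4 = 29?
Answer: sqrt(1131)/2 ≈ 16.815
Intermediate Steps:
W = 111/4 (W = -5/4 + 29 = 111/4 ≈ 27.750)
t = 95/4 (t = -4 + 111/4 = 95/4 ≈ 23.750)
A(o) = o*(3 + o) (A(o) = o*(o + 3) = o*(3 + o))
U(X, C) = -11 + X (U(X, C) = X - 11 = -11 + X)
sqrt(U(t, -49) + A(15)) = sqrt((-11 + 95/4) + 15*(3 + 15)) = sqrt(51/4 + 15*18) = sqrt(51/4 + 270) = sqrt(1131/4) = sqrt(1131)/2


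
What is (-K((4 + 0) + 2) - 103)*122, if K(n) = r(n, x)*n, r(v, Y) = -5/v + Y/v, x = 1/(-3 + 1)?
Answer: -11895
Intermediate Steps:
x = -½ (x = 1/(-2) = -½ ≈ -0.50000)
K(n) = -11/2 (K(n) = ((-5 - ½)/n)*n = (-11/2/n)*n = (-11/(2*n))*n = -11/2)
(-K((4 + 0) + 2) - 103)*122 = (-1*(-11/2) - 103)*122 = (11/2 - 103)*122 = -195/2*122 = -11895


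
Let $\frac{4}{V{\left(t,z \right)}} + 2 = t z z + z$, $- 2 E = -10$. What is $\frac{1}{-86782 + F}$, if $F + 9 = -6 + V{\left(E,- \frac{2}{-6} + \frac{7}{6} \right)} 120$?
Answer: $- \frac{43}{3730351} \approx -1.1527 \cdot 10^{-5}$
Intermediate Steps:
$E = 5$ ($E = \left(- \frac{1}{2}\right) \left(-10\right) = 5$)
$V{\left(t,z \right)} = \frac{4}{-2 + z + t z^{2}}$ ($V{\left(t,z \right)} = \frac{4}{-2 + \left(t z z + z\right)} = \frac{4}{-2 + \left(t z^{2} + z\right)} = \frac{4}{-2 + \left(z + t z^{2}\right)} = \frac{4}{-2 + z + t z^{2}}$)
$F = \frac{1275}{43}$ ($F = -9 - \left(6 - \frac{4}{-2 + \left(- \frac{2}{-6} + \frac{7}{6}\right) + 5 \left(- \frac{2}{-6} + \frac{7}{6}\right)^{2}} \cdot 120\right) = -9 - \left(6 - \frac{4}{-2 + \left(\left(-2\right) \left(- \frac{1}{6}\right) + 7 \cdot \frac{1}{6}\right) + 5 \left(\left(-2\right) \left(- \frac{1}{6}\right) + 7 \cdot \frac{1}{6}\right)^{2}} \cdot 120\right) = -9 - \left(6 - \frac{4}{-2 + \left(\frac{1}{3} + \frac{7}{6}\right) + 5 \left(\frac{1}{3} + \frac{7}{6}\right)^{2}} \cdot 120\right) = -9 - \left(6 - \frac{4}{-2 + \frac{3}{2} + 5 \left(\frac{3}{2}\right)^{2}} \cdot 120\right) = -9 - \left(6 - \frac{4}{-2 + \frac{3}{2} + 5 \cdot \frac{9}{4}} \cdot 120\right) = -9 - \left(6 - \frac{4}{-2 + \frac{3}{2} + \frac{45}{4}} \cdot 120\right) = -9 - \left(6 - \frac{4}{\frac{43}{4}} \cdot 120\right) = -9 - \left(6 - 4 \cdot \frac{4}{43} \cdot 120\right) = -9 + \left(-6 + \frac{16}{43} \cdot 120\right) = -9 + \left(-6 + \frac{1920}{43}\right) = -9 + \frac{1662}{43} = \frac{1275}{43} \approx 29.651$)
$\frac{1}{-86782 + F} = \frac{1}{-86782 + \frac{1275}{43}} = \frac{1}{- \frac{3730351}{43}} = - \frac{43}{3730351}$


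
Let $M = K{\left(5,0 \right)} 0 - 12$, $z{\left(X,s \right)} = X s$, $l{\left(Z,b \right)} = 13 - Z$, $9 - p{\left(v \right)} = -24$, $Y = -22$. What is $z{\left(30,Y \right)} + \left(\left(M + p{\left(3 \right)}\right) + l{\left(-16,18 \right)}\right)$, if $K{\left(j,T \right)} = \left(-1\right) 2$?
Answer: $-610$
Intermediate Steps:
$p{\left(v \right)} = 33$ ($p{\left(v \right)} = 9 - -24 = 9 + 24 = 33$)
$K{\left(j,T \right)} = -2$
$M = -12$ ($M = \left(-2\right) 0 - 12 = 0 - 12 = -12$)
$z{\left(30,Y \right)} + \left(\left(M + p{\left(3 \right)}\right) + l{\left(-16,18 \right)}\right) = 30 \left(-22\right) + \left(\left(-12 + 33\right) + \left(13 - -16\right)\right) = -660 + \left(21 + \left(13 + 16\right)\right) = -660 + \left(21 + 29\right) = -660 + 50 = -610$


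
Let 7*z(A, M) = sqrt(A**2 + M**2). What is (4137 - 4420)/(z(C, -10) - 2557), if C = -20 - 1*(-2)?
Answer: 35457919/320373777 + 3962*sqrt(106)/320373777 ≈ 0.11080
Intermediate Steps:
C = -18 (C = -20 + 2 = -18)
z(A, M) = sqrt(A**2 + M**2)/7
(4137 - 4420)/(z(C, -10) - 2557) = (4137 - 4420)/(sqrt((-18)**2 + (-10)**2)/7 - 2557) = -283/(sqrt(324 + 100)/7 - 2557) = -283/(sqrt(424)/7 - 2557) = -283/((2*sqrt(106))/7 - 2557) = -283/(2*sqrt(106)/7 - 2557) = -283/(-2557 + 2*sqrt(106)/7)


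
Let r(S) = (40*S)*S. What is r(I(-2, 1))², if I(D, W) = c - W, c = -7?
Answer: 6553600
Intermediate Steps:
I(D, W) = -7 - W
r(S) = 40*S²
r(I(-2, 1))² = (40*(-7 - 1*1)²)² = (40*(-7 - 1)²)² = (40*(-8)²)² = (40*64)² = 2560² = 6553600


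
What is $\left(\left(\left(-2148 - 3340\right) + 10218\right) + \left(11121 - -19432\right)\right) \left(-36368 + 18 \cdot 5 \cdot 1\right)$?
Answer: $-1279996674$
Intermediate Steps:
$\left(\left(\left(-2148 - 3340\right) + 10218\right) + \left(11121 - -19432\right)\right) \left(-36368 + 18 \cdot 5 \cdot 1\right) = \left(\left(-5488 + 10218\right) + \left(11121 + 19432\right)\right) \left(-36368 + 90 \cdot 1\right) = \left(4730 + 30553\right) \left(-36368 + 90\right) = 35283 \left(-36278\right) = -1279996674$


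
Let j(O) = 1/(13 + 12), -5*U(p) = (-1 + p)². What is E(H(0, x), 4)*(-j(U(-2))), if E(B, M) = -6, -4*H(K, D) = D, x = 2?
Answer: 6/25 ≈ 0.24000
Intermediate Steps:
H(K, D) = -D/4
U(p) = -(-1 + p)²/5
j(O) = 1/25
E(H(0, x), 4)*(-j(U(-2))) = -(-6)/25 = -6*(-1/25) = 6/25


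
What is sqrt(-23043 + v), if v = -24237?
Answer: 4*I*sqrt(2955) ≈ 217.44*I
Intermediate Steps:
sqrt(-23043 + v) = sqrt(-23043 - 24237) = sqrt(-47280) = 4*I*sqrt(2955)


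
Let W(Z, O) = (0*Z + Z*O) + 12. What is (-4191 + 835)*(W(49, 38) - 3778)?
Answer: 6389824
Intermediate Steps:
W(Z, O) = 12 + O*Z (W(Z, O) = (0 + O*Z) + 12 = O*Z + 12 = 12 + O*Z)
(-4191 + 835)*(W(49, 38) - 3778) = (-4191 + 835)*((12 + 38*49) - 3778) = -3356*((12 + 1862) - 3778) = -3356*(1874 - 3778) = -3356*(-1904) = 6389824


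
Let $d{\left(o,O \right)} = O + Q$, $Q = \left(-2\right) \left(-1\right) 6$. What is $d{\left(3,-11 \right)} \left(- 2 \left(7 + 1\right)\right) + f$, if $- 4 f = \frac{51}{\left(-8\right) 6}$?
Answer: $- \frac{1007}{64} \approx -15.734$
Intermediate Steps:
$Q = 12$ ($Q = 2 \cdot 6 = 12$)
$f = \frac{17}{64}$ ($f = - \frac{51 \frac{1}{\left(-8\right) 6}}{4} = - \frac{51 \frac{1}{-48}}{4} = - \frac{51 \left(- \frac{1}{48}\right)}{4} = \left(- \frac{1}{4}\right) \left(- \frac{17}{16}\right) = \frac{17}{64} \approx 0.26563$)
$d{\left(o,O \right)} = 12 + O$ ($d{\left(o,O \right)} = O + 12 = 12 + O$)
$d{\left(3,-11 \right)} \left(- 2 \left(7 + 1\right)\right) + f = \left(12 - 11\right) \left(- 2 \left(7 + 1\right)\right) + \frac{17}{64} = 1 \left(\left(-2\right) 8\right) + \frac{17}{64} = 1 \left(-16\right) + \frac{17}{64} = -16 + \frac{17}{64} = - \frac{1007}{64}$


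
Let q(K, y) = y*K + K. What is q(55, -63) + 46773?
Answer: 43363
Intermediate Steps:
q(K, y) = K + K*y (q(K, y) = K*y + K = K + K*y)
q(55, -63) + 46773 = 55*(1 - 63) + 46773 = 55*(-62) + 46773 = -3410 + 46773 = 43363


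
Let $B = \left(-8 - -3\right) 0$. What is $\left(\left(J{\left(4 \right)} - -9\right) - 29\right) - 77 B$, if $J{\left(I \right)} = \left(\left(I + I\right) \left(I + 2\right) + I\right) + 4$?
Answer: $36$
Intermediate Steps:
$J{\left(I \right)} = 4 + I + 2 I \left(2 + I\right)$ ($J{\left(I \right)} = \left(2 I \left(2 + I\right) + I\right) + 4 = \left(I + 2 I \left(2 + I\right)\right) + 4 = 4 + I + 2 I \left(2 + I\right)$)
$B = 0$ ($B = \left(-8 + 3\right) 0 = \left(-5\right) 0 = 0$)
$\left(\left(J{\left(4 \right)} - -9\right) - 29\right) - 77 B = \left(\left(\left(4 + 2 \cdot 4^{2} + 5 \cdot 4\right) - -9\right) - 29\right) - 0 = \left(\left(\left(4 + 2 \cdot 16 + 20\right) + 9\right) - 29\right) + 0 = \left(\left(\left(4 + 32 + 20\right) + 9\right) - 29\right) + 0 = \left(\left(56 + 9\right) - 29\right) + 0 = \left(65 - 29\right) + 0 = 36 + 0 = 36$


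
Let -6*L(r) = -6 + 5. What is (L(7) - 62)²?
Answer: 137641/36 ≈ 3823.4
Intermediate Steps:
L(r) = ⅙ (L(r) = -(-6 + 5)/6 = -⅙*(-1) = ⅙)
(L(7) - 62)² = (⅙ - 62)² = (-371/6)² = 137641/36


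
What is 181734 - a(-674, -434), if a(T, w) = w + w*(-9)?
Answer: 178262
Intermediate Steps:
a(T, w) = -8*w (a(T, w) = w - 9*w = -8*w)
181734 - a(-674, -434) = 181734 - (-8)*(-434) = 181734 - 1*3472 = 181734 - 3472 = 178262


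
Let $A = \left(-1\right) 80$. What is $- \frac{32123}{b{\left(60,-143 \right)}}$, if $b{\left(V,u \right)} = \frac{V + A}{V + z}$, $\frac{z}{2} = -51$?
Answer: $- \frac{674583}{10} \approx -67458.0$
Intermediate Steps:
$z = -102$ ($z = 2 \left(-51\right) = -102$)
$A = -80$
$b{\left(V,u \right)} = \frac{-80 + V}{-102 + V}$ ($b{\left(V,u \right)} = \frac{V - 80}{V - 102} = \frac{-80 + V}{-102 + V}$)
$- \frac{32123}{b{\left(60,-143 \right)}} = - \frac{32123}{\frac{1}{-102 + 60} \left(-80 + 60\right)} = - \frac{32123}{\frac{1}{-42} \left(-20\right)} = - \frac{32123}{\left(- \frac{1}{42}\right) \left(-20\right)} = - \frac{32123}{\frac{10}{21}} = \left(-32123\right) \frac{21}{10} = - \frac{674583}{10}$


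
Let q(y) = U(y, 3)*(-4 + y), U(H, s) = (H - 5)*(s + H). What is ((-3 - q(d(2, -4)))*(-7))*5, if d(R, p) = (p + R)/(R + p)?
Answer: 1785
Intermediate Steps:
d(R, p) = 1 (d(R, p) = (R + p)/(R + p) = 1)
U(H, s) = (-5 + H)*(H + s)
q(y) = (-4 + y)*(-15 + y**2 - 2*y) (q(y) = (y**2 - 5*y - 5*3 + y*3)*(-4 + y) = (y**2 - 5*y - 15 + 3*y)*(-4 + y) = (-15 + y**2 - 2*y)*(-4 + y) = (-4 + y)*(-15 + y**2 - 2*y))
((-3 - q(d(2, -4)))*(-7))*5 = ((-3 - (-4 + 1)*(-15 + 1**2 - 2*1))*(-7))*5 = ((-3 - (-3)*(-15 + 1 - 2))*(-7))*5 = ((-3 - (-3)*(-16))*(-7))*5 = ((-3 - 1*48)*(-7))*5 = ((-3 - 48)*(-7))*5 = -51*(-7)*5 = 357*5 = 1785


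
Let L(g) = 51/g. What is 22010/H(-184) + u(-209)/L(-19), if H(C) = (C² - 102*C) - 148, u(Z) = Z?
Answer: 34917451/446046 ≈ 78.282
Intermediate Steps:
H(C) = -148 + C² - 102*C
22010/H(-184) + u(-209)/L(-19) = 22010/(-148 + (-184)² - 102*(-184)) - 209/(51/(-19)) = 22010/(-148 + 33856 + 18768) - 209/(51*(-1/19)) = 22010/52476 - 209/(-51/19) = 22010*(1/52476) - 209*(-19/51) = 11005/26238 + 3971/51 = 34917451/446046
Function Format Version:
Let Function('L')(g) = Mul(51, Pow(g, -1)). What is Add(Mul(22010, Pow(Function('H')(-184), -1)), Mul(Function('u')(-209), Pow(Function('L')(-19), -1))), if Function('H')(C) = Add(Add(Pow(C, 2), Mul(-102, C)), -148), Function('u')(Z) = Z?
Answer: Rational(34917451, 446046) ≈ 78.282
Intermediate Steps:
Function('H')(C) = Add(-148, Pow(C, 2), Mul(-102, C))
Add(Mul(22010, Pow(Function('H')(-184), -1)), Mul(Function('u')(-209), Pow(Function('L')(-19), -1))) = Add(Mul(22010, Pow(Add(-148, Pow(-184, 2), Mul(-102, -184)), -1)), Mul(-209, Pow(Mul(51, Pow(-19, -1)), -1))) = Add(Mul(22010, Pow(Add(-148, 33856, 18768), -1)), Mul(-209, Pow(Mul(51, Rational(-1, 19)), -1))) = Add(Mul(22010, Pow(52476, -1)), Mul(-209, Pow(Rational(-51, 19), -1))) = Add(Mul(22010, Rational(1, 52476)), Mul(-209, Rational(-19, 51))) = Add(Rational(11005, 26238), Rational(3971, 51)) = Rational(34917451, 446046)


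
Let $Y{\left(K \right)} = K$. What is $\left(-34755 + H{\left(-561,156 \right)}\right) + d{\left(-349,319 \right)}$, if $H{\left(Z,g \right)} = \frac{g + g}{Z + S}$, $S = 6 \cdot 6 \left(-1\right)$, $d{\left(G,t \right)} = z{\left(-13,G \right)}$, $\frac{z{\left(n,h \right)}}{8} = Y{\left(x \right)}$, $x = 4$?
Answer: $- \frac{6909981}{199} \approx -34724.0$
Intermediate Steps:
$z{\left(n,h \right)} = 32$ ($z{\left(n,h \right)} = 8 \cdot 4 = 32$)
$d{\left(G,t \right)} = 32$
$S = -36$ ($S = 36 \left(-1\right) = -36$)
$H{\left(Z,g \right)} = \frac{2 g}{-36 + Z}$ ($H{\left(Z,g \right)} = \frac{g + g}{Z - 36} = \frac{2 g}{-36 + Z}$)
$\left(-34755 + H{\left(-561,156 \right)}\right) + d{\left(-349,319 \right)} = \left(-34755 + 2 \cdot 156 \frac{1}{-36 - 561}\right) + 32 = \left(-34755 + 2 \cdot 156 \frac{1}{-597}\right) + 32 = \left(-34755 + 2 \cdot 156 \left(- \frac{1}{597}\right)\right) + 32 = \left(-34755 - \frac{104}{199}\right) + 32 = - \frac{6916349}{199} + 32 = - \frac{6909981}{199}$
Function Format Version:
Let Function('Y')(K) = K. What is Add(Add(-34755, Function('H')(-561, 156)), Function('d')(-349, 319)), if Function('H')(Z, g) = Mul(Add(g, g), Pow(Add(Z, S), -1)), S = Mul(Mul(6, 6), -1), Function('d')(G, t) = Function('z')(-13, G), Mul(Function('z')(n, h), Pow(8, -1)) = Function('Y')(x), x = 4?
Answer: Rational(-6909981, 199) ≈ -34724.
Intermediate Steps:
Function('z')(n, h) = 32 (Function('z')(n, h) = Mul(8, 4) = 32)
Function('d')(G, t) = 32
S = -36 (S = Mul(36, -1) = -36)
Function('H')(Z, g) = Mul(2, g, Pow(Add(-36, Z), -1)) (Function('H')(Z, g) = Mul(Add(g, g), Pow(Add(Z, -36), -1)) = Mul(Mul(2, g), Pow(Add(-36, Z), -1)) = Mul(2, g, Pow(Add(-36, Z), -1)))
Add(Add(-34755, Function('H')(-561, 156)), Function('d')(-349, 319)) = Add(Add(-34755, Mul(2, 156, Pow(Add(-36, -561), -1))), 32) = Add(Add(-34755, Mul(2, 156, Pow(-597, -1))), 32) = Add(Add(-34755, Mul(2, 156, Rational(-1, 597))), 32) = Add(Add(-34755, Rational(-104, 199)), 32) = Add(Rational(-6916349, 199), 32) = Rational(-6909981, 199)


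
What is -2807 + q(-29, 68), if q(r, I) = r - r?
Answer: -2807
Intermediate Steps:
q(r, I) = 0
-2807 + q(-29, 68) = -2807 + 0 = -2807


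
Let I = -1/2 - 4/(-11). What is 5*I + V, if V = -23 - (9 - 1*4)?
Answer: -631/22 ≈ -28.682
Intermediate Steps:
I = -3/22 (I = -1*½ - 4*(-1/11) = -½ + 4/11 = -3/22 ≈ -0.13636)
V = -28 (V = -23 - (9 - 4) = -23 - 1*5 = -23 - 5 = -28)
5*I + V = 5*(-3/22) - 28 = -15/22 - 28 = -631/22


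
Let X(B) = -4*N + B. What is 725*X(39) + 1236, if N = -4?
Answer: 41111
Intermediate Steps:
X(B) = 16 + B (X(B) = -4*(-4) + B = 16 + B)
725*X(39) + 1236 = 725*(16 + 39) + 1236 = 725*55 + 1236 = 39875 + 1236 = 41111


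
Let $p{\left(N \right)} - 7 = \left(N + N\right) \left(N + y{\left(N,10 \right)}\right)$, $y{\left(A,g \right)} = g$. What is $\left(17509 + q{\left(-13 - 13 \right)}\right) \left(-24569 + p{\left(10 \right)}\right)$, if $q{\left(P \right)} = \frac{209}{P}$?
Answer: $- \frac{5497157025}{13} \approx -4.2286 \cdot 10^{8}$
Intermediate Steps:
$p{\left(N \right)} = 7 + 2 N \left(10 + N\right)$ ($p{\left(N \right)} = 7 + \left(N + N\right) \left(N + 10\right) = 7 + 2 N \left(10 + N\right)$)
$\left(17509 + q{\left(-13 - 13 \right)}\right) \left(-24569 + p{\left(10 \right)}\right) = \left(17509 + \frac{209}{-13 - 13}\right) \left(-24569 + \left(7 + 2 \cdot 10^{2} + 20 \cdot 10\right)\right) = \left(17509 + \frac{209}{-26}\right) \left(-24569 + \left(7 + 2 \cdot 100 + 200\right)\right) = \left(17509 + 209 \left(- \frac{1}{26}\right)\right) \left(-24569 + \left(7 + 200 + 200\right)\right) = \left(17509 - \frac{209}{26}\right) \left(-24569 + 407\right) = \frac{455025}{26} \left(-24162\right) = - \frac{5497157025}{13}$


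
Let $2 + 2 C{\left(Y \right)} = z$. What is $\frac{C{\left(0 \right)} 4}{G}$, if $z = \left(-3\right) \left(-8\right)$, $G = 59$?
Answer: $\frac{44}{59} \approx 0.74576$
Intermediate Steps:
$z = 24$
$C{\left(Y \right)} = 11$ ($C{\left(Y \right)} = -1 + \frac{1}{2} \cdot 24 = -1 + 12 = 11$)
$\frac{C{\left(0 \right)} 4}{G} = \frac{11 \cdot 4}{59} = 44 \cdot \frac{1}{59} = \frac{44}{59}$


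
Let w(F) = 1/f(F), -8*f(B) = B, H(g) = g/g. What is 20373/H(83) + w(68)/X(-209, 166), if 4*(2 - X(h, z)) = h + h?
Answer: 73770629/3621 ≈ 20373.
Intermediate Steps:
H(g) = 1
X(h, z) = 2 - h/2 (X(h, z) = 2 - (h + h)/4 = 2 - h/2)
f(B) = -B/8
w(F) = -8/F (w(F) = 1/(-F/8) = -8/F)
20373/H(83) + w(68)/X(-209, 166) = 20373/1 + (-8/68)/(2 - ½*(-209)) = 20373*1 + (-8*1/68)/(2 + 209/2) = 20373 - 2/(17*213/2) = 20373 - 2/17*2/213 = 20373 - 4/3621 = 73770629/3621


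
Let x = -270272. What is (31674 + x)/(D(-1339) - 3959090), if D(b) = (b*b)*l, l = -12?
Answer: 119299/12737071 ≈ 0.0093663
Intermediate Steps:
D(b) = -12*b² (D(b) = (b*b)*(-12) = b²*(-12) = -12*b²)
(31674 + x)/(D(-1339) - 3959090) = (31674 - 270272)/(-12*(-1339)² - 3959090) = -238598/(-12*1792921 - 3959090) = -238598/(-21515052 - 3959090) = -238598/(-25474142) = -238598*(-1/25474142) = 119299/12737071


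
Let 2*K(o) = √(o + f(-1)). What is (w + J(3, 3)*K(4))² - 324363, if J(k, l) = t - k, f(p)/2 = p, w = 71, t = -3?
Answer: -319304 - 426*√2 ≈ -3.1991e+5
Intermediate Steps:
f(p) = 2*p
K(o) = √(-2 + o)/2 (K(o) = √(o + 2*(-1))/2 = √(o - 2)/2 = √(-2 + o)/2)
J(k, l) = -3 - k
(w + J(3, 3)*K(4))² - 324363 = (71 + (-3 - 1*3)*(√(-2 + 4)/2))² - 324363 = (71 + (-3 - 3)*(√2/2))² - 324363 = (71 - 3*√2)² - 324363 = -324363 + (71 - 3*√2)²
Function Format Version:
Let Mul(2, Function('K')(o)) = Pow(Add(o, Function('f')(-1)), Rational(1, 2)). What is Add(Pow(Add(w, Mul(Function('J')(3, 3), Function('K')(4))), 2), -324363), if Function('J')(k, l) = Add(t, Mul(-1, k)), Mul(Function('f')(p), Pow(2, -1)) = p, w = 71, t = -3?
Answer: Add(-319304, Mul(-426, Pow(2, Rational(1, 2)))) ≈ -3.1991e+5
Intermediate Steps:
Function('f')(p) = Mul(2, p)
Function('K')(o) = Mul(Rational(1, 2), Pow(Add(-2, o), Rational(1, 2))) (Function('K')(o) = Mul(Rational(1, 2), Pow(Add(o, Mul(2, -1)), Rational(1, 2))) = Mul(Rational(1, 2), Pow(Add(o, -2), Rational(1, 2))) = Mul(Rational(1, 2), Pow(Add(-2, o), Rational(1, 2))))
Function('J')(k, l) = Add(-3, Mul(-1, k))
Add(Pow(Add(w, Mul(Function('J')(3, 3), Function('K')(4))), 2), -324363) = Add(Pow(Add(71, Mul(Add(-3, Mul(-1, 3)), Mul(Rational(1, 2), Pow(Add(-2, 4), Rational(1, 2))))), 2), -324363) = Add(Pow(Add(71, Mul(Add(-3, -3), Mul(Rational(1, 2), Pow(2, Rational(1, 2))))), 2), -324363) = Add(Pow(Add(71, Mul(-6, Mul(Rational(1, 2), Pow(2, Rational(1, 2))))), 2), -324363) = Add(Pow(Add(71, Mul(-3, Pow(2, Rational(1, 2)))), 2), -324363) = Add(-324363, Pow(Add(71, Mul(-3, Pow(2, Rational(1, 2)))), 2))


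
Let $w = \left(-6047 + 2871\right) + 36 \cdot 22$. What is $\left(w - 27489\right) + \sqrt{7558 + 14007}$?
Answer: $-29873 + \sqrt{21565} \approx -29726.0$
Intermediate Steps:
$w = -2384$ ($w = -3176 + 792 = -2384$)
$\left(w - 27489\right) + \sqrt{7558 + 14007} = \left(-2384 - 27489\right) + \sqrt{7558 + 14007} = -29873 + \sqrt{21565}$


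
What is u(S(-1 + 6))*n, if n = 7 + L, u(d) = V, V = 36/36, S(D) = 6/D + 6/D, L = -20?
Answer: -13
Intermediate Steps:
S(D) = 12/D
V = 1 (V = 36*(1/36) = 1)
u(d) = 1
n = -13 (n = 7 - 20 = -13)
u(S(-1 + 6))*n = 1*(-13) = -13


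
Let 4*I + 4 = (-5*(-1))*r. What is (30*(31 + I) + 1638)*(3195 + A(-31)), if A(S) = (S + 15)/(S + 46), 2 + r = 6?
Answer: 42926464/5 ≈ 8.5853e+6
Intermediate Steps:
r = 4 (r = -2 + 6 = 4)
I = 4 (I = -1 + (-5*(-1)*4)/4 = -1 + (5*4)/4 = -1 + (1/4)*20 = -1 + 5 = 4)
A(S) = (15 + S)/(46 + S)
(30*(31 + I) + 1638)*(3195 + A(-31)) = (30*(31 + 4) + 1638)*(3195 + (15 - 31)/(46 - 31)) = (30*35 + 1638)*(3195 - 16/15) = (1050 + 1638)*(3195 + (1/15)*(-16)) = 2688*(3195 - 16/15) = 2688*(47909/15) = 42926464/5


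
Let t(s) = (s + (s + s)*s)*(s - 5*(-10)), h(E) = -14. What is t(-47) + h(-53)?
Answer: 13099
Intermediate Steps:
t(s) = (50 + s)*(s + 2*s²) (t(s) = (s + (2*s)*s)*(s + 50) = (s + 2*s²)*(50 + s) = (50 + s)*(s + 2*s²))
t(-47) + h(-53) = -47*(50 + 2*(-47)² + 101*(-47)) - 14 = -47*(50 + 2*2209 - 4747) - 14 = -47*(50 + 4418 - 4747) - 14 = -47*(-279) - 14 = 13113 - 14 = 13099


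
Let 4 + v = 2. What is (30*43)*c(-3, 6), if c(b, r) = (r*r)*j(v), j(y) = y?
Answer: -92880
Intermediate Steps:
v = -2 (v = -4 + 2 = -2)
c(b, r) = -2*r**2 (c(b, r) = (r*r)*(-2) = r**2*(-2) = -2*r**2)
(30*43)*c(-3, 6) = (30*43)*(-2*6**2) = 1290*(-2*36) = 1290*(-72) = -92880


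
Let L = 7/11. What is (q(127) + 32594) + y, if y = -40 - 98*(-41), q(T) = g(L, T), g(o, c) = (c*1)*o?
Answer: 403181/11 ≈ 36653.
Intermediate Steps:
L = 7/11 (L = 7*(1/11) = 7/11 ≈ 0.63636)
g(o, c) = c*o
q(T) = 7*T/11 (q(T) = T*(7/11) = 7*T/11)
y = 3978 (y = -40 + 4018 = 3978)
(q(127) + 32594) + y = ((7/11)*127 + 32594) + 3978 = (889/11 + 32594) + 3978 = 359423/11 + 3978 = 403181/11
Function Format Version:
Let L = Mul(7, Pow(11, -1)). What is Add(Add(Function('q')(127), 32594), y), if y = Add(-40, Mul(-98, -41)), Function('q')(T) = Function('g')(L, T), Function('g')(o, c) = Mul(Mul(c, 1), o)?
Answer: Rational(403181, 11) ≈ 36653.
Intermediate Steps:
L = Rational(7, 11) (L = Mul(7, Rational(1, 11)) = Rational(7, 11) ≈ 0.63636)
Function('g')(o, c) = Mul(c, o)
Function('q')(T) = Mul(Rational(7, 11), T) (Function('q')(T) = Mul(T, Rational(7, 11)) = Mul(Rational(7, 11), T))
y = 3978 (y = Add(-40, 4018) = 3978)
Add(Add(Function('q')(127), 32594), y) = Add(Add(Mul(Rational(7, 11), 127), 32594), 3978) = Add(Add(Rational(889, 11), 32594), 3978) = Add(Rational(359423, 11), 3978) = Rational(403181, 11)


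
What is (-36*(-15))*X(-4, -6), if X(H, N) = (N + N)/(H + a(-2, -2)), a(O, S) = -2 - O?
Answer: 1620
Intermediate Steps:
X(H, N) = 2*N/H (X(H, N) = (N + N)/(H + (-2 - 1*(-2))) = (2*N)/(H + (-2 + 2)) = (2*N)/(H + 0) = (2*N)/H = 2*N/H)
(-36*(-15))*X(-4, -6) = (-36*(-15))*(2*(-6)/(-4)) = 540*(2*(-6)*(-1/4)) = 540*3 = 1620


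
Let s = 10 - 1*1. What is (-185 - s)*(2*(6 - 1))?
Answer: -1940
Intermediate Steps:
s = 9 (s = 10 - 1 = 9)
(-185 - s)*(2*(6 - 1)) = (-185 - 1*9)*(2*(6 - 1)) = (-185 - 9)*(2*5) = -194*10 = -1940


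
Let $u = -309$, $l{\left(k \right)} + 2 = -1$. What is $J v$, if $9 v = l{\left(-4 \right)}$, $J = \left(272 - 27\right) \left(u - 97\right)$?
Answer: $\frac{99470}{3} \approx 33157.0$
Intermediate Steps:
$l{\left(k \right)} = -3$ ($l{\left(k \right)} = -2 - 1 = -3$)
$J = -99470$ ($J = \left(272 - 27\right) \left(-309 - 97\right) = 245 \left(-406\right) = -99470$)
$v = - \frac{1}{3}$ ($v = \frac{1}{9} \left(-3\right) = - \frac{1}{3} \approx -0.33333$)
$J v = \left(-99470\right) \left(- \frac{1}{3}\right) = \frac{99470}{3}$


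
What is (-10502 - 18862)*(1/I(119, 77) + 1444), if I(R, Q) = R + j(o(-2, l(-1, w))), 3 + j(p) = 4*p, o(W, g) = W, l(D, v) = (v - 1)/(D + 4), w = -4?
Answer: -381616991/9 ≈ -4.2402e+7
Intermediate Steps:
l(D, v) = (-1 + v)/(4 + D)
j(p) = -3 + 4*p
I(R, Q) = -11 + R (I(R, Q) = R + (-3 + 4*(-2)) = R + (-3 - 8) = R - 11 = -11 + R)
(-10502 - 18862)*(1/I(119, 77) + 1444) = (-10502 - 18862)*(1/(-11 + 119) + 1444) = -29364*(1/108 + 1444) = -29364*155953/108 = -381616991/9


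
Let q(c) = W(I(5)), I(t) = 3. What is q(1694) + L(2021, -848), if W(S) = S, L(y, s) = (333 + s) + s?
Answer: -1360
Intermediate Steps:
L(y, s) = 333 + 2*s
q(c) = 3
q(1694) + L(2021, -848) = 3 + (333 + 2*(-848)) = 3 + (333 - 1696) = 3 - 1363 = -1360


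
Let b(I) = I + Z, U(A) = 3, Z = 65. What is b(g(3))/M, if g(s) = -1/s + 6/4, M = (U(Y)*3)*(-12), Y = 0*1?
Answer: -397/648 ≈ -0.61265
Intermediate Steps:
Y = 0
M = -108 (M = (3*3)*(-12) = 9*(-12) = -108)
g(s) = 3/2 - 1/s (g(s) = -1/s + 6*(¼) = -1/s + 3/2 = 3/2 - 1/s)
b(I) = 65 + I (b(I) = I + 65 = 65 + I)
b(g(3))/M = (65 + (3/2 - 1/3))/(-108) = (65 + (3/2 - 1*⅓))*(-1/108) = (65 + (3/2 - ⅓))*(-1/108) = (65 + 7/6)*(-1/108) = (397/6)*(-1/108) = -397/648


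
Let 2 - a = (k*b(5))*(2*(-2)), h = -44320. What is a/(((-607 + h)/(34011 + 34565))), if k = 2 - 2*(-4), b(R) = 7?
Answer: -19338432/44927 ≈ -430.44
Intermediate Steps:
k = 10 (k = 2 + 8 = 10)
a = 282 (a = 2 - 10*7*2*(-2) = 2 - 70*(-4) = 2 - 1*(-280) = 2 + 280 = 282)
a/(((-607 + h)/(34011 + 34565))) = 282/(((-607 - 44320)/(34011 + 34565))) = 282/((-44927/68576)) = 282/((-44927*1/68576)) = 282/(-44927/68576) = 282*(-68576/44927) = -19338432/44927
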